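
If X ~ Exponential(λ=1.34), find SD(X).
0.7463

We have X ~ Exponential(λ=1.34).

For an Exponential distribution with λ=1.34:
σ = √Var(X) = 0.7463

The standard deviation is the square root of the variance.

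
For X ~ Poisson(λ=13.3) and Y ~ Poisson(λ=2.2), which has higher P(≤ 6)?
Y has higher probability (P(Y ≤ 6) = 0.9925 > P(X ≤ 6) = 0.0217)

Compute P(≤ 6) for each distribution:

X ~ Poisson(λ=13.3):
P(X ≤ 6) = 0.0217

Y ~ Poisson(λ=2.2):
P(Y ≤ 6) = 0.9925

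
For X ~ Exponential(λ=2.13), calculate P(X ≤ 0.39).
0.564256

We have X ~ Exponential(λ=2.13).

The CDF gives us P(X ≤ k).

Using the CDF:
P(X ≤ 0.39) = 0.564256

This means there's approximately a 56.4% chance that X is at most 0.39.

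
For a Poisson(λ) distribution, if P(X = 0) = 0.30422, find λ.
λ = 1.1900

For a Poisson(λ) distribution, the PMF at 0 is:
P(X = 0) = λ^0 e^(-λ) / 0! = e^(-λ)

Given P(X = 0) = 0.30422:
e^(-λ) = 0.30422
-λ = ln(0.30422)
λ = -ln(0.30422) = 1.1900

Verification: e^(-1.1900) = 0.30422 ✓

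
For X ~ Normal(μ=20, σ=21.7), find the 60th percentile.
25.4976

We have X ~ Normal(μ=20, σ=21.7).

We want to find x such that P(X ≤ x) = 0.6.

This is the 60th percentile, which means 60% of values fall below this point.

Using the inverse CDF (quantile function):
x = F⁻¹(0.6) = 25.4976

Verification: P(X ≤ 25.4976) = 0.6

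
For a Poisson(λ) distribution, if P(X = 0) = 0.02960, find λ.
λ = 3.5200

For a Poisson(λ) distribution, the PMF at 0 is:
P(X = 0) = λ^0 e^(-λ) / 0! = e^(-λ)

Given P(X = 0) = 0.02960:
e^(-λ) = 0.02960
-λ = ln(0.02960)
λ = -ln(0.02960) = 3.5200

Verification: e^(-3.5200) = 0.02960 ✓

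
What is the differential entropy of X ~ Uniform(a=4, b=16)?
2.4849 nats

We have X ~ Uniform(a=4, b=16).

The differential entropy measures the uncertainty or information content of the distribution.

For a Uniform distribution with a=4, b=16:
h(X) = 2.4849 nats

(In bits, this would be 3.5850 bits.)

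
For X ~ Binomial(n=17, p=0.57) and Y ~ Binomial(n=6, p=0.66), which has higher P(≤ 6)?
Y has higher probability (P(Y ≤ 6) = 1.0000 > P(X ≤ 6) = 0.0597)

Compute P(≤ 6) for each distribution:

X ~ Binomial(n=17, p=0.57):
P(X ≤ 6) = 0.0597

Y ~ Binomial(n=6, p=0.66):
P(Y ≤ 6) = 1.0000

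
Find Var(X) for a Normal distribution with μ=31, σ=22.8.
519.8400

We have X ~ Normal(μ=31, σ=22.8).

For a Normal distribution with μ=31, σ=22.8:
Var(X) = 519.8400

The variance measures the spread of the distribution around the mean.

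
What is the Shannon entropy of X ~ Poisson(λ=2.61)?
1.8547 nats

We have X ~ Poisson(λ=2.61).

The Shannon entropy measures the uncertainty or information content of the distribution.

For a Poisson distribution with λ=2.61:
H(X) = 1.8547 nats

(In bits, this would be 2.6758 bits.)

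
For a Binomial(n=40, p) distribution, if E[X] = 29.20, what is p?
p = 0.73

For a Binomial(n, p) distribution:
E[X] = n × p

Given n = 40 and E[X] = 29.20:
29.20 = 40 × p
p = 29.20 / 40 = 0.73

Verification: Binomial(40, 0.73) has E[X] = 29.20 ✓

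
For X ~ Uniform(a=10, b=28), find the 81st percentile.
24.5800

We have X ~ Uniform(a=10, b=28).

We want to find x such that P(X ≤ x) = 0.81.

This is the 81st percentile, which means 81% of values fall below this point.

Using the inverse CDF (quantile function):
x = F⁻¹(0.81) = 24.5800

Verification: P(X ≤ 24.5800) = 0.81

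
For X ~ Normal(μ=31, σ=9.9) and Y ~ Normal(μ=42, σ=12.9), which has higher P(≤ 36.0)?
X has higher probability (P(X ≤ 36.0) = 0.6932 > P(Y ≤ 36.0) = 0.3209)

Compute P(≤ 36.0) for each distribution:

X ~ Normal(μ=31, σ=9.9):
P(X ≤ 36.0) = 0.6932

Y ~ Normal(μ=42, σ=12.9):
P(Y ≤ 36.0) = 0.3209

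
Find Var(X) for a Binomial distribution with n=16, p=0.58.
3.8976

We have X ~ Binomial(n=16, p=0.58).

For a Binomial distribution with n=16, p=0.58:
Var(X) = 3.8976

The variance measures the spread of the distribution around the mean.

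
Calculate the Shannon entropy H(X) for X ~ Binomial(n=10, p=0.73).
1.7431 nats

We have X ~ Binomial(n=10, p=0.73).

The Shannon entropy measures the uncertainty or information content of the distribution.

For a Binomial distribution with n=10, p=0.73:
H(X) = 1.7431 nats

(In bits, this would be 2.5147 bits.)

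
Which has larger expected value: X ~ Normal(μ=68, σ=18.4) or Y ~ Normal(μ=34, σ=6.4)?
X has larger mean (68.0000 > 34.0000)

Compute the expected value for each distribution:

X ~ Normal(μ=68, σ=18.4):
E[X] = 68.0000

Y ~ Normal(μ=34, σ=6.4):
E[Y] = 34.0000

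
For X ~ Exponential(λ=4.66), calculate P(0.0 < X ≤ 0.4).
0.844949

We have X ~ Exponential(λ=4.66).

To find P(0.0 < X ≤ 0.4), we use:
P(0.0 < X ≤ 0.4) = P(X ≤ 0.4) - P(X ≤ 0.0)
                 = F(0.4) - F(0.0)
                 = 0.844949 - 0.000000
                 = 0.844949

So there's approximately a 84.5% chance that X falls in this range.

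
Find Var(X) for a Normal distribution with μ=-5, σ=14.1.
198.8100

We have X ~ Normal(μ=-5, σ=14.1).

For a Normal distribution with μ=-5, σ=14.1:
Var(X) = 198.8100

The variance measures the spread of the distribution around the mean.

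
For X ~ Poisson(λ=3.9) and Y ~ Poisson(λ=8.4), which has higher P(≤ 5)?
X has higher probability (P(X ≤ 5) = 0.8006 > P(Y ≤ 5) = 0.1573)

Compute P(≤ 5) for each distribution:

X ~ Poisson(λ=3.9):
P(X ≤ 5) = 0.8006

Y ~ Poisson(λ=8.4):
P(Y ≤ 5) = 0.1573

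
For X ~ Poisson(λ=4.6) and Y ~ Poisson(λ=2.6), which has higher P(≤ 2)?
Y has higher probability (P(Y ≤ 2) = 0.5184 > P(X ≤ 2) = 0.1626)

Compute P(≤ 2) for each distribution:

X ~ Poisson(λ=4.6):
P(X ≤ 2) = 0.1626

Y ~ Poisson(λ=2.6):
P(Y ≤ 2) = 0.5184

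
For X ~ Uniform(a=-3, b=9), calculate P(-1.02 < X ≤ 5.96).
0.581667

We have X ~ Uniform(a=-3, b=9).

To find P(-1.02 < X ≤ 5.96), we use:
P(-1.02 < X ≤ 5.96) = P(X ≤ 5.96) - P(X ≤ -1.02)
                 = F(5.96) - F(-1.02)
                 = 0.746667 - 0.165000
                 = 0.581667

So there's approximately a 58.2% chance that X falls in this range.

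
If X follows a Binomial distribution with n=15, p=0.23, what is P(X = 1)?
0.088857

We have X ~ Binomial(n=15, p=0.23).

For a Binomial distribution, the PMF gives us the probability of each outcome.

Using the PMF formula:
P(X = 1) = 0.088857

Rounded to 4 decimal places: 0.0889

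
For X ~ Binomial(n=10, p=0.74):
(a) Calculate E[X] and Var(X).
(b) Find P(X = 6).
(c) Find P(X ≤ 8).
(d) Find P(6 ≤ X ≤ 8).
(a) E[X] = 7.4000, Var(X) = 1.9240
(b) P(X = 6) = 0.157581
(c) P(X ≤ 8) = 0.777755
(d) P(6 ≤ X ≤ 8) = 0.687401

We have X ~ Binomial(n=10, p=0.74).

(a) Moments:
E[X] = 7.4000
Var(X) = 1.9240
σ = √Var(X) = 1.3871

(b) Point probability using PMF:
P(X = 6) = 0.157581

(c) Cumulative probability using CDF:
P(X ≤ 8) = F(8) = 0.777755

(d) Range probability:
P(6 ≤ X ≤ 8) = P(X ≤ 8) - P(X ≤ 5)
                   = F(8) - F(5)
                   = 0.777755 - 0.090354
                   = 0.687401

This means approximately 68.7% of outcomes fall in the interval [6, 8].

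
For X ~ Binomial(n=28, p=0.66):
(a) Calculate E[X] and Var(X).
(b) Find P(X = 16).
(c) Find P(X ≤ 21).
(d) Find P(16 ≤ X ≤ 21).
(a) E[X] = 18.4800, Var(X) = 6.2832
(b) P(X = 16) = 0.094110
(c) P(X ≤ 21) = 0.888305
(d) P(16 ≤ X ≤ 21) = 0.769806

We have X ~ Binomial(n=28, p=0.66).

(a) Moments:
E[X] = 18.4800
Var(X) = 6.2832
σ = √Var(X) = 2.5066

(b) Point probability using PMF:
P(X = 16) = 0.094110

(c) Cumulative probability using CDF:
P(X ≤ 21) = F(21) = 0.888305

(d) Range probability:
P(16 ≤ X ≤ 21) = P(X ≤ 21) - P(X ≤ 15)
                   = F(21) - F(15)
                   = 0.888305 - 0.118499
                   = 0.769806

This means approximately 77.0% of outcomes fall in the interval [16, 21].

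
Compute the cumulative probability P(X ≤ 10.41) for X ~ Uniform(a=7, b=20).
0.262308

We have X ~ Uniform(a=7, b=20).

The CDF gives us P(X ≤ k).

Using the CDF:
P(X ≤ 10.41) = 0.262308

This means there's approximately a 26.2% chance that X is at most 10.41.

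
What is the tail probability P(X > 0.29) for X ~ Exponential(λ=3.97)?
0.316225

We have X ~ Exponential(λ=3.97).

P(X > 0.29) = 1 - P(X ≤ 0.29)
                = 1 - F(0.29)
                = 1 - 0.683775
                = 0.316225

So there's approximately a 31.6% chance that X exceeds 0.29.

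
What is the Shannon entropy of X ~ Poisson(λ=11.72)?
2.6421 nats

We have X ~ Poisson(λ=11.72).

The Shannon entropy measures the uncertainty or information content of the distribution.

For a Poisson distribution with λ=11.72:
H(X) = 2.6421 nats

(In bits, this would be 3.8118 bits.)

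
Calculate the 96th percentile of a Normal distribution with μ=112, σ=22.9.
152.0907

We have X ~ Normal(μ=112, σ=22.9).

We want to find x such that P(X ≤ x) = 0.96.

This is the 96th percentile, which means 96% of values fall below this point.

Using the inverse CDF (quantile function):
x = F⁻¹(0.96) = 152.0907

Verification: P(X ≤ 152.0907) = 0.96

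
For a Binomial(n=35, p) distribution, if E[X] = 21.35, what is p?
p = 0.61

For a Binomial(n, p) distribution:
E[X] = n × p

Given n = 35 and E[X] = 21.35:
21.35 = 35 × p
p = 21.35 / 35 = 0.61

Verification: Binomial(35, 0.61) has E[X] = 21.35 ✓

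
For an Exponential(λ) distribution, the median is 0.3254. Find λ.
λ = 2.1301

For X ~ Exponential(λ), the CDF is F(x) = 1 - e^(-λx).
The median m satisfies F(m) = 0.5:
1 - e^(-λm) = 0.5
e^(-λm) = 0.5
λm = ln(2)
m = ln(2) / λ

Given m = 0.3254:
λ = ln(2) / 0.3254 = 0.693147 / 0.3254 = 2.1301

Verification: ln(2) / 2.1301 = 0.3254 ✓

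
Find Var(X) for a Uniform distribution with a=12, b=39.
60.7500

We have X ~ Uniform(a=12, b=39).

For a Uniform distribution with a=12, b=39:
Var(X) = 60.7500

The variance measures the spread of the distribution around the mean.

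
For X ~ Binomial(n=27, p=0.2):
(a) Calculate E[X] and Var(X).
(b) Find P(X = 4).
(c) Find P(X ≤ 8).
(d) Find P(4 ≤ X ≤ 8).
(a) E[X] = 5.4000, Var(X) = 4.3200
(b) P(X = 4) = 0.165755
(c) P(X ≤ 8) = 0.926347
(d) P(4 ≤ X ≤ 8) = 0.744063

We have X ~ Binomial(n=27, p=0.2).

(a) Moments:
E[X] = 5.4000
Var(X) = 4.3200
σ = √Var(X) = 2.0785

(b) Point probability using PMF:
P(X = 4) = 0.165755

(c) Cumulative probability using CDF:
P(X ≤ 8) = F(8) = 0.926347

(d) Range probability:
P(4 ≤ X ≤ 8) = P(X ≤ 8) - P(X ≤ 3)
                   = F(8) - F(3)
                   = 0.926347 - 0.182283
                   = 0.744063

This means approximately 74.4% of outcomes fall in the interval [4, 8].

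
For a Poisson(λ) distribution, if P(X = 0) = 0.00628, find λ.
λ = 5.0704

For a Poisson(λ) distribution, the PMF at 0 is:
P(X = 0) = λ^0 e^(-λ) / 0! = e^(-λ)

Given P(X = 0) = 0.00628:
e^(-λ) = 0.00628
-λ = ln(0.00628)
λ = -ln(0.00628) = 5.0704

Verification: e^(-5.0704) = 0.00628 ✓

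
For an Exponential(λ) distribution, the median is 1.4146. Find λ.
λ = 0.4900

For X ~ Exponential(λ), the CDF is F(x) = 1 - e^(-λx).
The median m satisfies F(m) = 0.5:
1 - e^(-λm) = 0.5
e^(-λm) = 0.5
λm = ln(2)
m = ln(2) / λ

Given m = 1.4146:
λ = ln(2) / 1.4146 = 0.693147 / 1.4146 = 0.4900

Verification: ln(2) / 0.4900 = 1.4146 ✓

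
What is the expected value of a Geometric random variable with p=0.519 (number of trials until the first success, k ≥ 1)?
1.9268

We have X ~ Geometric(p=0.519) (number of trials until the first success, k ≥ 1).

For a Geometric distribution with p=0.519 (number of trials until the first success, k ≥ 1):
E[X] = 1.9268

This is the expected (average) value of X.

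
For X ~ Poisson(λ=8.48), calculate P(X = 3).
0.021097

We have X ~ Poisson(λ=8.48).

For a Poisson distribution, the PMF gives us the probability of each outcome.

Using the PMF formula:
P(X = 3) = 0.021097

Rounded to 4 decimal places: 0.0211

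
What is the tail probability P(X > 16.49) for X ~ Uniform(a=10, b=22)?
0.459167

We have X ~ Uniform(a=10, b=22).

P(X > 16.49) = 1 - P(X ≤ 16.49)
                = 1 - F(16.49)
                = 1 - 0.540833
                = 0.459167

So there's approximately a 45.9% chance that X exceeds 16.49.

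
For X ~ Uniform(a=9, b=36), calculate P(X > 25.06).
0.405185

We have X ~ Uniform(a=9, b=36).

P(X > 25.06) = 1 - P(X ≤ 25.06)
                = 1 - F(25.06)
                = 1 - 0.594815
                = 0.405185

So there's approximately a 40.5% chance that X exceeds 25.06.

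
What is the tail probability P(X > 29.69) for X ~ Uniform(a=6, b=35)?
0.183103

We have X ~ Uniform(a=6, b=35).

P(X > 29.69) = 1 - P(X ≤ 29.69)
                = 1 - F(29.69)
                = 1 - 0.816897
                = 0.183103

So there's approximately a 18.3% chance that X exceeds 29.69.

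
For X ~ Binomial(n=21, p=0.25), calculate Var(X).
3.9375

We have X ~ Binomial(n=21, p=0.25).

For a Binomial distribution with n=21, p=0.25:
Var(X) = 3.9375

The variance measures the spread of the distribution around the mean.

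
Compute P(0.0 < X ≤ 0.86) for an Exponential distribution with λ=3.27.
0.939927

We have X ~ Exponential(λ=3.27).

To find P(0.0 < X ≤ 0.86), we use:
P(0.0 < X ≤ 0.86) = P(X ≤ 0.86) - P(X ≤ 0.0)
                 = F(0.86) - F(0.0)
                 = 0.939927 - 0.000000
                 = 0.939927

So there's approximately a 94.0% chance that X falls in this range.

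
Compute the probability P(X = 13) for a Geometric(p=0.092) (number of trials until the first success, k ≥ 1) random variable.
0.028895

We have X ~ Geometric(p=0.092) (number of trials until the first success, k ≥ 1).

For a Geometric distribution, the PMF gives us the probability of each outcome.

Using the PMF formula:
P(X = 13) = 0.028895

Rounded to 4 decimal places: 0.0289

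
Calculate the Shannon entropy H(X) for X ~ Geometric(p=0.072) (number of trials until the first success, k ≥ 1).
3.5942 nats

We have X ~ Geometric(p=0.072) (number of trials until the first success, k ≥ 1).

The Shannon entropy measures the uncertainty or information content of the distribution.

For a Geometric distribution with p=0.072 (number of trials until the first success, k ≥ 1):
H(X) = 3.5942 nats

(In bits, this would be 5.1853 bits.)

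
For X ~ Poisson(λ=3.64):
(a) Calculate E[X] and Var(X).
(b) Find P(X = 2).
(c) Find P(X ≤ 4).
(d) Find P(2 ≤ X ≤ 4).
(a) E[X] = 3.6400, Var(X) = 3.6400
(b) P(X = 2) = 0.173917
(c) P(X ≤ 4) = 0.698773
(d) P(2 ≤ X ≤ 4) = 0.576962

We have X ~ Poisson(λ=3.64).

(a) Moments:
E[X] = 3.6400
Var(X) = 3.6400
σ = √Var(X) = 1.9079

(b) Point probability using PMF:
P(X = 2) = 0.173917

(c) Cumulative probability using CDF:
P(X ≤ 4) = F(4) = 0.698773

(d) Range probability:
P(2 ≤ X ≤ 4) = P(X ≤ 4) - P(X ≤ 1)
                   = F(4) - F(1)
                   = 0.698773 - 0.121811
                   = 0.576962

This means approximately 57.7% of outcomes fall in the interval [2, 4].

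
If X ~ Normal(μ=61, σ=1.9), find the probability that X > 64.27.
0.042621

We have X ~ Normal(μ=61, σ=1.9).

P(X > 64.27) = 1 - P(X ≤ 64.27)
                = 1 - F(64.27)
                = 1 - 0.957379
                = 0.042621

So there's approximately a 4.3% chance that X exceeds 64.27.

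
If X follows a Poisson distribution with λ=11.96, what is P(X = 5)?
0.013041

We have X ~ Poisson(λ=11.96).

For a Poisson distribution, the PMF gives us the probability of each outcome.

Using the PMF formula:
P(X = 5) = 0.013041

Rounded to 4 decimal places: 0.0130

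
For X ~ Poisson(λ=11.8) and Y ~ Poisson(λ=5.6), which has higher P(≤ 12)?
Y has higher probability (P(Y ≤ 12) = 0.9949 > P(X ≤ 12) = 0.5988)

Compute P(≤ 12) for each distribution:

X ~ Poisson(λ=11.8):
P(X ≤ 12) = 0.5988

Y ~ Poisson(λ=5.6):
P(Y ≤ 12) = 0.9949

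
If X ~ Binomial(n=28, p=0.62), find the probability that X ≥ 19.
0.333649

We have X ~ Binomial(n=28, p=0.62).

For discrete distributions, P(X ≥ 19) = 1 - P(X ≤ 18).

P(X ≤ 18) = 0.666351
P(X ≥ 19) = 1 - 0.666351 = 0.333649

So there's approximately a 33.4% chance that X is at least 19.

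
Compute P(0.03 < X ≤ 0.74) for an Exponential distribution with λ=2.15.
0.733814

We have X ~ Exponential(λ=2.15).

To find P(0.03 < X ≤ 0.74), we use:
P(0.03 < X ≤ 0.74) = P(X ≤ 0.74) - P(X ≤ 0.03)
                 = F(0.74) - F(0.03)
                 = 0.796278 - 0.062464
                 = 0.733814

So there's approximately a 73.4% chance that X falls in this range.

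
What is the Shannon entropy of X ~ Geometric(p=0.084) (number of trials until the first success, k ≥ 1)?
3.4337 nats

We have X ~ Geometric(p=0.084) (number of trials until the first success, k ≥ 1).

The Shannon entropy measures the uncertainty or information content of the distribution.

For a Geometric distribution with p=0.084 (number of trials until the first success, k ≥ 1):
H(X) = 3.4337 nats

(In bits, this would be 4.9538 bits.)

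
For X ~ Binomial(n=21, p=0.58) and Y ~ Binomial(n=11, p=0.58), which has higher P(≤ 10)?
Y has higher probability (P(Y ≤ 10) = 0.9975 > P(X ≤ 10) = 0.2276)

Compute P(≤ 10) for each distribution:

X ~ Binomial(n=21, p=0.58):
P(X ≤ 10) = 0.2276

Y ~ Binomial(n=11, p=0.58):
P(Y ≤ 10) = 0.9975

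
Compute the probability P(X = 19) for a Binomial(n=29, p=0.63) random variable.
0.148309

We have X ~ Binomial(n=29, p=0.63).

For a Binomial distribution, the PMF gives us the probability of each outcome.

Using the PMF formula:
P(X = 19) = 0.148309

Rounded to 4 decimal places: 0.1483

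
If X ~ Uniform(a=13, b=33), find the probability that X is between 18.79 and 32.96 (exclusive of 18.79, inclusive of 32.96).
0.708500

We have X ~ Uniform(a=13, b=33).

To find P(18.79 < X ≤ 32.96), we use:
P(18.79 < X ≤ 32.96) = P(X ≤ 32.96) - P(X ≤ 18.79)
                 = F(32.96) - F(18.79)
                 = 0.998000 - 0.289500
                 = 0.708500

So there's approximately a 70.9% chance that X falls in this range.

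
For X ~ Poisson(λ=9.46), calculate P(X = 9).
0.130266

We have X ~ Poisson(λ=9.46).

For a Poisson distribution, the PMF gives us the probability of each outcome.

Using the PMF formula:
P(X = 9) = 0.130266

Rounded to 4 decimal places: 0.1303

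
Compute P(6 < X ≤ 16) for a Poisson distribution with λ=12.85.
0.817834

We have X ~ Poisson(λ=12.85).

To find P(6 < X ≤ 16), we use:
P(6 < X ≤ 16) = P(X ≤ 16) - P(X ≤ 6)
                 = F(16) - F(6)
                 = 0.846088 - 0.028254
                 = 0.817834

So there's approximately a 81.8% chance that X falls in this range.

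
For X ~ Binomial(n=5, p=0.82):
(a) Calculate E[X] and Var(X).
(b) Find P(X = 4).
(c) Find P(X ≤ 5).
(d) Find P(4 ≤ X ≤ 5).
(a) E[X] = 4.1000, Var(X) = 0.7380
(b) P(X = 4) = 0.406910
(c) P(X ≤ 5) = 1.000000
(d) P(4 ≤ X ≤ 5) = 0.777649

We have X ~ Binomial(n=5, p=0.82).

(a) Moments:
E[X] = 4.1000
Var(X) = 0.7380
σ = √Var(X) = 0.8591

(b) Point probability using PMF:
P(X = 4) = 0.406910

(c) Cumulative probability using CDF:
P(X ≤ 5) = F(5) = 1.000000

(d) Range probability:
P(4 ≤ X ≤ 5) = P(X ≤ 5) - P(X ≤ 3)
                   = F(5) - F(3)
                   = 1.000000 - 0.222351
                   = 0.777649

This means approximately 77.8% of outcomes fall in the interval [4, 5].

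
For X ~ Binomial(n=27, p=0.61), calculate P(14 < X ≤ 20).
0.730673

We have X ~ Binomial(n=27, p=0.61).

To find P(14 < X ≤ 20), we use:
P(14 < X ≤ 20) = P(X ≤ 20) - P(X ≤ 14)
                 = F(20) - F(14)
                 = 0.947707 - 0.217034
                 = 0.730673

So there's approximately a 73.1% chance that X falls in this range.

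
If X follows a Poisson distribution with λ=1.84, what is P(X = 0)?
0.158817

We have X ~ Poisson(λ=1.84).

For a Poisson distribution, the PMF gives us the probability of each outcome.

Using the PMF formula:
P(X = 0) = 0.158817

Rounded to 4 decimal places: 0.1588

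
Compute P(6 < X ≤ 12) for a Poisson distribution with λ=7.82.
0.608629

We have X ~ Poisson(λ=7.82).

To find P(6 < X ≤ 12), we use:
P(6 < X ≤ 12) = P(X ≤ 12) - P(X ≤ 6)
                 = F(12) - F(6)
                 = 0.944479 - 0.335850
                 = 0.608629

So there's approximately a 60.9% chance that X falls in this range.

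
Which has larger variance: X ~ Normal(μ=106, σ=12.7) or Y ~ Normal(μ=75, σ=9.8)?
X has larger variance (161.2900 > 96.0400)

Compute the variance for each distribution:

X ~ Normal(μ=106, σ=12.7):
Var(X) = 161.2900

Y ~ Normal(μ=75, σ=9.8):
Var(Y) = 96.0400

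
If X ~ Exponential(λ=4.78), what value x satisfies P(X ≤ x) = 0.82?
0.3587

We have X ~ Exponential(λ=4.78).

We want to find x such that P(X ≤ x) = 0.82.

This is the 82nd percentile, which means 82% of values fall below this point.

Using the inverse CDF (quantile function):
x = F⁻¹(0.82) = 0.3587

Verification: P(X ≤ 0.3587) = 0.82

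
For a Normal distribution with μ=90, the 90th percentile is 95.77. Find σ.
σ = 4.5024

For X ~ Normal(μ, σ), the p-th percentile satisfies x = μ + z_p × σ,
where z_p = Φ⁻¹(p) is the standard normal quantile.

Step 1: z_{0.9} = Φ⁻¹(0.9) = 1.2816

Step 2: Solve for σ:
95.77 = 90 + 1.2816 × σ
σ = (95.77 - 90) / 1.2816
σ = 5.77 / 1.2816
σ = 4.5024

Verification: μ + z × σ = 90 + 1.2816 × 4.5024 = 95.77 ✓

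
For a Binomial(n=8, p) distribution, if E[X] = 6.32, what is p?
p = 0.79

For a Binomial(n, p) distribution:
E[X] = n × p

Given n = 8 and E[X] = 6.32:
6.32 = 8 × p
p = 6.32 / 8 = 0.79

Verification: Binomial(8, 0.79) has E[X] = 6.32 ✓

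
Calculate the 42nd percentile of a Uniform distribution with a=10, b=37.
21.3400

We have X ~ Uniform(a=10, b=37).

We want to find x such that P(X ≤ x) = 0.42.

This is the 42nd percentile, which means 42% of values fall below this point.

Using the inverse CDF (quantile function):
x = F⁻¹(0.42) = 21.3400

Verification: P(X ≤ 21.3400) = 0.42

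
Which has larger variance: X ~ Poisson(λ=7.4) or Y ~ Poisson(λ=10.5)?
Y has larger variance (10.5000 > 7.4000)

Compute the variance for each distribution:

X ~ Poisson(λ=7.4):
Var(X) = 7.4000

Y ~ Poisson(λ=10.5):
Var(Y) = 10.5000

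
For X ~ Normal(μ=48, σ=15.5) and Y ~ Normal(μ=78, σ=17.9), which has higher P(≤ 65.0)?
X has higher probability (P(X ≤ 65.0) = 0.8636 > P(Y ≤ 65.0) = 0.2338)

Compute P(≤ 65.0) for each distribution:

X ~ Normal(μ=48, σ=15.5):
P(X ≤ 65.0) = 0.8636

Y ~ Normal(μ=78, σ=17.9):
P(Y ≤ 65.0) = 0.2338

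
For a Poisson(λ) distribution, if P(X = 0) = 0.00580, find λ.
λ = 5.1499

For a Poisson(λ) distribution, the PMF at 0 is:
P(X = 0) = λ^0 e^(-λ) / 0! = e^(-λ)

Given P(X = 0) = 0.00580:
e^(-λ) = 0.00580
-λ = ln(0.00580)
λ = -ln(0.00580) = 5.1499

Verification: e^(-5.1499) = 0.00580 ✓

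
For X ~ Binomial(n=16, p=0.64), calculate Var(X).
3.6864

We have X ~ Binomial(n=16, p=0.64).

For a Binomial distribution with n=16, p=0.64:
Var(X) = 3.6864

The variance measures the spread of the distribution around the mean.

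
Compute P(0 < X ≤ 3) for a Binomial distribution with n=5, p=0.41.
0.833562

We have X ~ Binomial(n=5, p=0.41).

To find P(0 < X ≤ 3), we use:
P(0 < X ≤ 3) = P(X ≤ 3) - P(X ≤ 0)
                 = F(3) - F(0)
                 = 0.905054 - 0.071492
                 = 0.833562

So there's approximately a 83.4% chance that X falls in this range.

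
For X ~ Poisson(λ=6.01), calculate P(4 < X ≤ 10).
0.673244

We have X ~ Poisson(λ=6.01).

To find P(4 < X ≤ 10), we use:
P(4 < X ≤ 10) = P(X ≤ 10) - P(X ≤ 4)
                 = F(10) - F(4)
                 = 0.956965 - 0.283720
                 = 0.673244

So there's approximately a 67.3% chance that X falls in this range.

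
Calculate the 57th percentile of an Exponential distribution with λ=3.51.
0.2404

We have X ~ Exponential(λ=3.51).

We want to find x such that P(X ≤ x) = 0.57.

This is the 57th percentile, which means 57% of values fall below this point.

Using the inverse CDF (quantile function):
x = F⁻¹(0.57) = 0.2404

Verification: P(X ≤ 0.2404) = 0.57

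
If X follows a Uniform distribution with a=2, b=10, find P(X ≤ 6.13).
0.516250

We have X ~ Uniform(a=2, b=10).

The CDF gives us P(X ≤ k).

Using the CDF:
P(X ≤ 6.13) = 0.516250

This means there's approximately a 51.6% chance that X is at most 6.13.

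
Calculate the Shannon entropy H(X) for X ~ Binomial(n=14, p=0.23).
1.8586 nats

We have X ~ Binomial(n=14, p=0.23).

The Shannon entropy measures the uncertainty or information content of the distribution.

For a Binomial distribution with n=14, p=0.23:
H(X) = 1.8586 nats

(In bits, this would be 2.6814 bits.)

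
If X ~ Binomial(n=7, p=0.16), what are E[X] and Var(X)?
E[X] = 1.1200, Var(X) = 0.9408

We have X ~ Binomial(n=7, p=0.16).

For a Binomial distribution with n=7, p=0.16:

Expected value:
E[X] = 1.1200

Variance:
Var(X) = 0.9408

Standard deviation:
σ = √Var(X) = 0.9699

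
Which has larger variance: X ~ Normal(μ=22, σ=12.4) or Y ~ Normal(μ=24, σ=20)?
Y has larger variance (400.0000 > 153.7600)

Compute the variance for each distribution:

X ~ Normal(μ=22, σ=12.4):
Var(X) = 153.7600

Y ~ Normal(μ=24, σ=20):
Var(Y) = 400.0000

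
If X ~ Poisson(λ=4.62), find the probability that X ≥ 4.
0.677544

We have X ~ Poisson(λ=4.62).

For discrete distributions, P(X ≥ 4) = 1 - P(X ≤ 3).

P(X ≤ 3) = 0.322456
P(X ≥ 4) = 1 - 0.322456 = 0.677544

So there's approximately a 67.8% chance that X is at least 4.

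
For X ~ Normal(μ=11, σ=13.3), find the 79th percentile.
21.7254

We have X ~ Normal(μ=11, σ=13.3).

We want to find x such that P(X ≤ x) = 0.79.

This is the 79th percentile, which means 79% of values fall below this point.

Using the inverse CDF (quantile function):
x = F⁻¹(0.79) = 21.7254

Verification: P(X ≤ 21.7254) = 0.79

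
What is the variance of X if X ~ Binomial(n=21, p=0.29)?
4.3239

We have X ~ Binomial(n=21, p=0.29).

For a Binomial distribution with n=21, p=0.29:
Var(X) = 4.3239

The variance measures the spread of the distribution around the mean.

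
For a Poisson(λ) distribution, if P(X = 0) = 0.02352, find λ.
λ = 3.7499

For a Poisson(λ) distribution, the PMF at 0 is:
P(X = 0) = λ^0 e^(-λ) / 0! = e^(-λ)

Given P(X = 0) = 0.02352:
e^(-λ) = 0.02352
-λ = ln(0.02352)
λ = -ln(0.02352) = 3.7499

Verification: e^(-3.7499) = 0.02352 ✓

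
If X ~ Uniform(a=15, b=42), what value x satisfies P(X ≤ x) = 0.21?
20.6700

We have X ~ Uniform(a=15, b=42).

We want to find x such that P(X ≤ x) = 0.21.

This is the 21st percentile, which means 21% of values fall below this point.

Using the inverse CDF (quantile function):
x = F⁻¹(0.21) = 20.6700

Verification: P(X ≤ 20.6700) = 0.21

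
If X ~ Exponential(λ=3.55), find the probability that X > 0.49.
0.175608

We have X ~ Exponential(λ=3.55).

P(X > 0.49) = 1 - P(X ≤ 0.49)
                = 1 - F(0.49)
                = 1 - 0.824392
                = 0.175608

So there's approximately a 17.6% chance that X exceeds 0.49.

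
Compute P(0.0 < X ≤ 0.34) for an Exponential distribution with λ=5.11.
0.824023

We have X ~ Exponential(λ=5.11).

To find P(0.0 < X ≤ 0.34), we use:
P(0.0 < X ≤ 0.34) = P(X ≤ 0.34) - P(X ≤ 0.0)
                 = F(0.34) - F(0.0)
                 = 0.824023 - 0.000000
                 = 0.824023

So there's approximately a 82.4% chance that X falls in this range.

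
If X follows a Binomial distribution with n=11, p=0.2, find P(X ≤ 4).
0.949590

We have X ~ Binomial(n=11, p=0.2).

The CDF gives us P(X ≤ k).

Using the CDF:
P(X ≤ 4) = 0.949590

This means there's approximately a 95.0% chance that X is at most 4.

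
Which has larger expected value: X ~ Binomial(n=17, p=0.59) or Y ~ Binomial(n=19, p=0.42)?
X has larger mean (10.0300 > 7.9800)

Compute the expected value for each distribution:

X ~ Binomial(n=17, p=0.59):
E[X] = 10.0300

Y ~ Binomial(n=19, p=0.42):
E[Y] = 7.9800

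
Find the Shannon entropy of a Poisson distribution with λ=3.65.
2.0377 nats

We have X ~ Poisson(λ=3.65).

The Shannon entropy measures the uncertainty or information content of the distribution.

For a Poisson distribution with λ=3.65:
H(X) = 2.0377 nats

(In bits, this would be 2.9398 bits.)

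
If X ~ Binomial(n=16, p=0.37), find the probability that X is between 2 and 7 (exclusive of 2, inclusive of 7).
0.763301

We have X ~ Binomial(n=16, p=0.37).

To find P(2 < X ≤ 7), we use:
P(2 < X ≤ 7) = P(X ≤ 7) - P(X ≤ 2)
                 = F(7) - F(2)
                 = 0.795193 - 0.031891
                 = 0.763301

So there's approximately a 76.3% chance that X falls in this range.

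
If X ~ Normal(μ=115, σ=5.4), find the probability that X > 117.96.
0.291795

We have X ~ Normal(μ=115, σ=5.4).

P(X > 117.96) = 1 - P(X ≤ 117.96)
                = 1 - F(117.96)
                = 1 - 0.708205
                = 0.291795

So there's approximately a 29.2% chance that X exceeds 117.96.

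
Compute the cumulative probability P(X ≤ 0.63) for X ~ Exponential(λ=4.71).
0.948558

We have X ~ Exponential(λ=4.71).

The CDF gives us P(X ≤ k).

Using the CDF:
P(X ≤ 0.63) = 0.948558

This means there's approximately a 94.9% chance that X is at most 0.63.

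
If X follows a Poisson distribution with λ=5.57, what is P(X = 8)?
0.087559

We have X ~ Poisson(λ=5.57).

For a Poisson distribution, the PMF gives us the probability of each outcome.

Using the PMF formula:
P(X = 8) = 0.087559

Rounded to 4 decimal places: 0.0876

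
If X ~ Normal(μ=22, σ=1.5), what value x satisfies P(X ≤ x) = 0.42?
21.6972

We have X ~ Normal(μ=22, σ=1.5).

We want to find x such that P(X ≤ x) = 0.42.

This is the 42nd percentile, which means 42% of values fall below this point.

Using the inverse CDF (quantile function):
x = F⁻¹(0.42) = 21.6972

Verification: P(X ≤ 21.6972) = 0.42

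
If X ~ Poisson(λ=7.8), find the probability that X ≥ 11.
0.164770

We have X ~ Poisson(λ=7.8).

For discrete distributions, P(X ≥ 11) = 1 - P(X ≤ 10).

P(X ≤ 10) = 0.835230
P(X ≥ 11) = 1 - 0.835230 = 0.164770

So there's approximately a 16.5% chance that X is at least 11.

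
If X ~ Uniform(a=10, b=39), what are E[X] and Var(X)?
E[X] = 24.5000, Var(X) = 70.0833

We have X ~ Uniform(a=10, b=39).

For a Uniform distribution with a=10, b=39:

Expected value:
E[X] = 24.5000

Variance:
Var(X) = 70.0833

Standard deviation:
σ = √Var(X) = 8.3716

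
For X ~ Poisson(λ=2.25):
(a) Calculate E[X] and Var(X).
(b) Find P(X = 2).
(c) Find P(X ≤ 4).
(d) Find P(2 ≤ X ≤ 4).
(a) E[X] = 2.2500, Var(X) = 2.2500
(b) P(X = 2) = 0.266792
(c) P(X ≤ 4) = 0.921986
(d) P(2 ≤ X ≤ 4) = 0.579438

We have X ~ Poisson(λ=2.25).

(a) Moments:
E[X] = 2.2500
Var(X) = 2.2500
σ = √Var(X) = 1.5000

(b) Point probability using PMF:
P(X = 2) = 0.266792

(c) Cumulative probability using CDF:
P(X ≤ 4) = F(4) = 0.921986

(d) Range probability:
P(2 ≤ X ≤ 4) = P(X ≤ 4) - P(X ≤ 1)
                   = F(4) - F(1)
                   = 0.921986 - 0.342547
                   = 0.579438

This means approximately 57.9% of outcomes fall in the interval [2, 4].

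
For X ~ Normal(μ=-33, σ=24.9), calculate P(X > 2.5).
0.076977

We have X ~ Normal(μ=-33, σ=24.9).

P(X > 2.5) = 1 - P(X ≤ 2.5)
                = 1 - F(2.5)
                = 1 - 0.923023
                = 0.076977

So there's approximately a 7.7% chance that X exceeds 2.5.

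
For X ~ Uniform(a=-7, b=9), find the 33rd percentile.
-1.7200

We have X ~ Uniform(a=-7, b=9).

We want to find x such that P(X ≤ x) = 0.33.

This is the 33rd percentile, which means 33% of values fall below this point.

Using the inverse CDF (quantile function):
x = F⁻¹(0.33) = -1.7200

Verification: P(X ≤ -1.7200) = 0.33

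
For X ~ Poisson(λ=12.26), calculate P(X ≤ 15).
0.824992

We have X ~ Poisson(λ=12.26).

The CDF gives us P(X ≤ k).

Using the CDF:
P(X ≤ 15) = 0.824992

This means there's approximately a 82.5% chance that X is at most 15.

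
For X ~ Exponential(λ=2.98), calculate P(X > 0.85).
0.079420

We have X ~ Exponential(λ=2.98).

P(X > 0.85) = 1 - P(X ≤ 0.85)
                = 1 - F(0.85)
                = 1 - 0.920580
                = 0.079420

So there's approximately a 7.9% chance that X exceeds 0.85.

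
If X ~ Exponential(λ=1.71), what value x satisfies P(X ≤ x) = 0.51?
0.4172

We have X ~ Exponential(λ=1.71).

We want to find x such that P(X ≤ x) = 0.51.

This is the 51st percentile, which means 51% of values fall below this point.

Using the inverse CDF (quantile function):
x = F⁻¹(0.51) = 0.4172

Verification: P(X ≤ 0.4172) = 0.51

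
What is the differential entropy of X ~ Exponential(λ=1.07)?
0.9323 nats

We have X ~ Exponential(λ=1.07).

The differential entropy measures the uncertainty or information content of the distribution.

For an Exponential distribution with λ=1.07:
h(X) = 0.9323 nats

(In bits, this would be 1.3451 bits.)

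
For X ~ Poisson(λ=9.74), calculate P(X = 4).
0.022080

We have X ~ Poisson(λ=9.74).

For a Poisson distribution, the PMF gives us the probability of each outcome.

Using the PMF formula:
P(X = 4) = 0.022080

Rounded to 4 decimal places: 0.0221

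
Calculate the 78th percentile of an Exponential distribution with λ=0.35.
4.3261

We have X ~ Exponential(λ=0.35).

We want to find x such that P(X ≤ x) = 0.78.

This is the 78th percentile, which means 78% of values fall below this point.

Using the inverse CDF (quantile function):
x = F⁻¹(0.78) = 4.3261

Verification: P(X ≤ 4.3261) = 0.78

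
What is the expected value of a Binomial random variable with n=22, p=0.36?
7.9200

We have X ~ Binomial(n=22, p=0.36).

For a Binomial distribution with n=22, p=0.36:
E[X] = 7.9200

This is the expected (average) value of X.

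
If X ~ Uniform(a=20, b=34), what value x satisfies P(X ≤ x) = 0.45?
26.3000

We have X ~ Uniform(a=20, b=34).

We want to find x such that P(X ≤ x) = 0.45.

This is the 45th percentile, which means 45% of values fall below this point.

Using the inverse CDF (quantile function):
x = F⁻¹(0.45) = 26.3000

Verification: P(X ≤ 26.3000) = 0.45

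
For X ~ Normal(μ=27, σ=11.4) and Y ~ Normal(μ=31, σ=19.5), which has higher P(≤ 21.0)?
Y has higher probability (P(Y ≤ 21.0) = 0.3040 > P(X ≤ 21.0) = 0.2993)

Compute P(≤ 21.0) for each distribution:

X ~ Normal(μ=27, σ=11.4):
P(X ≤ 21.0) = 0.2993

Y ~ Normal(μ=31, σ=19.5):
P(Y ≤ 21.0) = 0.3040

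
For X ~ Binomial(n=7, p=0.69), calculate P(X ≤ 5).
0.691354

We have X ~ Binomial(n=7, p=0.69).

The CDF gives us P(X ≤ k).

Using the CDF:
P(X ≤ 5) = 0.691354

This means there's approximately a 69.1% chance that X is at most 5.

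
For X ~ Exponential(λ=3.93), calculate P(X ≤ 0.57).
0.893552

We have X ~ Exponential(λ=3.93).

The CDF gives us P(X ≤ k).

Using the CDF:
P(X ≤ 0.57) = 0.893552

This means there's approximately a 89.4% chance that X is at most 0.57.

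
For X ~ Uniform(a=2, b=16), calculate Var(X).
16.3333

We have X ~ Uniform(a=2, b=16).

For a Uniform distribution with a=2, b=16:
Var(X) = 16.3333

The variance measures the spread of the distribution around the mean.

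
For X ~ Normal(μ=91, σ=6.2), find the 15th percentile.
84.5741

We have X ~ Normal(μ=91, σ=6.2).

We want to find x such that P(X ≤ x) = 0.15.

This is the 15th percentile, which means 15% of values fall below this point.

Using the inverse CDF (quantile function):
x = F⁻¹(0.15) = 84.5741

Verification: P(X ≤ 84.5741) = 0.15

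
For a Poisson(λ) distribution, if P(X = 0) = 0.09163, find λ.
λ = 2.3900

For a Poisson(λ) distribution, the PMF at 0 is:
P(X = 0) = λ^0 e^(-λ) / 0! = e^(-λ)

Given P(X = 0) = 0.09163:
e^(-λ) = 0.09163
-λ = ln(0.09163)
λ = -ln(0.09163) = 2.3900

Verification: e^(-2.3900) = 0.09163 ✓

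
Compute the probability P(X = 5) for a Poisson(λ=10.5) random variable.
0.029287

We have X ~ Poisson(λ=10.5).

For a Poisson distribution, the PMF gives us the probability of each outcome.

Using the PMF formula:
P(X = 5) = 0.029287

Rounded to 4 decimal places: 0.0293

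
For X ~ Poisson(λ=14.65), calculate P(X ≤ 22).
0.973818

We have X ~ Poisson(λ=14.65).

The CDF gives us P(X ≤ k).

Using the CDF:
P(X ≤ 22) = 0.973818

This means there's approximately a 97.4% chance that X is at most 22.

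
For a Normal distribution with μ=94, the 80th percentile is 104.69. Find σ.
σ = 12.7017

For X ~ Normal(μ, σ), the p-th percentile satisfies x = μ + z_p × σ,
where z_p = Φ⁻¹(p) is the standard normal quantile.

Step 1: z_{0.8} = Φ⁻¹(0.8) = 0.8416

Step 2: Solve for σ:
104.69 = 94 + 0.8416 × σ
σ = (104.69 - 94) / 0.8416
σ = 10.69 / 0.8416
σ = 12.7017

Verification: μ + z × σ = 94 + 0.8416 × 12.7017 = 104.69 ✓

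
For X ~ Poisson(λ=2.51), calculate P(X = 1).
0.203983

We have X ~ Poisson(λ=2.51).

For a Poisson distribution, the PMF gives us the probability of each outcome.

Using the PMF formula:
P(X = 1) = 0.203983

Rounded to 4 decimal places: 0.2040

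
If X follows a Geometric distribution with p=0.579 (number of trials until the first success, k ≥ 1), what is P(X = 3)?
0.102623

We have X ~ Geometric(p=0.579) (number of trials until the first success, k ≥ 1).

For a Geometric distribution, the PMF gives us the probability of each outcome.

Using the PMF formula:
P(X = 3) = 0.102623

Rounded to 4 decimal places: 0.1026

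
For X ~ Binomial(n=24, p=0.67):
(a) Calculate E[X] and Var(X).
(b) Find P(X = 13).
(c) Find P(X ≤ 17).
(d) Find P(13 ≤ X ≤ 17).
(a) E[X] = 16.0800, Var(X) = 5.3064
(b) P(X = 13) = 0.069166
(c) P(X ≤ 17) = 0.725435
(d) P(13 ≤ X ≤ 17) = 0.662365

We have X ~ Binomial(n=24, p=0.67).

(a) Moments:
E[X] = 16.0800
Var(X) = 5.3064
σ = √Var(X) = 2.3036

(b) Point probability using PMF:
P(X = 13) = 0.069166

(c) Cumulative probability using CDF:
P(X ≤ 17) = F(17) = 0.725435

(d) Range probability:
P(13 ≤ X ≤ 17) = P(X ≤ 17) - P(X ≤ 12)
                   = F(17) - F(12)
                   = 0.725435 - 0.063069
                   = 0.662365

This means approximately 66.2% of outcomes fall in the interval [13, 17].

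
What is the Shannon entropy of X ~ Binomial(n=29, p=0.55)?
2.4042 nats

We have X ~ Binomial(n=29, p=0.55).

The Shannon entropy measures the uncertainty or information content of the distribution.

For a Binomial distribution with n=29, p=0.55:
H(X) = 2.4042 nats

(In bits, this would be 3.4685 bits.)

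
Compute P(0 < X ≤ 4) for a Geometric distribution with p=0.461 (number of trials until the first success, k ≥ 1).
0.915598

We have X ~ Geometric(p=0.461) (number of trials until the first success, k ≥ 1).

To find P(0 < X ≤ 4), we use:
P(0 < X ≤ 4) = P(X ≤ 4) - P(X ≤ 0)
                 = F(4) - F(0)
                 = 0.915598 - 0.000000
                 = 0.915598

So there's approximately a 91.6% chance that X falls in this range.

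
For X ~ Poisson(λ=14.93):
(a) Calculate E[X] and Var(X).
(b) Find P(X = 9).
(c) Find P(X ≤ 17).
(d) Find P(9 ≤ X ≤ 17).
(a) E[X] = 14.9300, Var(X) = 14.9300
(b) P(X = 9) = 0.033324
(c) P(X ≤ 17) = 0.754762
(d) P(9 ≤ X ≤ 17) = 0.715932

We have X ~ Poisson(λ=14.93).

(a) Moments:
E[X] = 14.9300
Var(X) = 14.9300
σ = √Var(X) = 3.8639

(b) Point probability using PMF:
P(X = 9) = 0.033324

(c) Cumulative probability using CDF:
P(X ≤ 17) = F(17) = 0.754762

(d) Range probability:
P(9 ≤ X ≤ 17) = P(X ≤ 17) - P(X ≤ 8)
                   = F(17) - F(8)
                   = 0.754762 - 0.038830
                   = 0.715932

This means approximately 71.6% of outcomes fall in the interval [9, 17].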